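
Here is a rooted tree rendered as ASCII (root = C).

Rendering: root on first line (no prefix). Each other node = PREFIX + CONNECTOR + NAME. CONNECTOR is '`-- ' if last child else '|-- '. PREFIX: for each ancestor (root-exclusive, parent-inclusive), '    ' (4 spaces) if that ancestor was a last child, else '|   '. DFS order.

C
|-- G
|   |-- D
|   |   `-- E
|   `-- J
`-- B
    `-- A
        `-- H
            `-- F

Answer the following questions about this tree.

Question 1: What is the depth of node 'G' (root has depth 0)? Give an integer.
Path from root to G: C -> G
Depth = number of edges = 1

Answer: 1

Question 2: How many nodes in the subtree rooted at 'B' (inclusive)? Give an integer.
Subtree rooted at B contains: A, B, F, H
Count = 4

Answer: 4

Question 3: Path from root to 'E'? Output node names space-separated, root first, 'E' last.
Answer: C G D E

Derivation:
Walk down from root: C -> G -> D -> E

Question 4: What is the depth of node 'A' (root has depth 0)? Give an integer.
Path from root to A: C -> B -> A
Depth = number of edges = 2

Answer: 2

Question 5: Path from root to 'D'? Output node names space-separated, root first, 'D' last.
Answer: C G D

Derivation:
Walk down from root: C -> G -> D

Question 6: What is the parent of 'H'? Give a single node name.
Answer: A

Derivation:
Scan adjacency: H appears as child of A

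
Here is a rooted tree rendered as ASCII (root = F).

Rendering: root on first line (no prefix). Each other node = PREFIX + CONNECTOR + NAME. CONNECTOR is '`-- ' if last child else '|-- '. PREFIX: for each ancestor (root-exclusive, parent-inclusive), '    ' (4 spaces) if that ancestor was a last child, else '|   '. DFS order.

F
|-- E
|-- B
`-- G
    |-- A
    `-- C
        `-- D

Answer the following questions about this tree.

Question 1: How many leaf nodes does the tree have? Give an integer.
Answer: 4

Derivation:
Leaves (nodes with no children): A, B, D, E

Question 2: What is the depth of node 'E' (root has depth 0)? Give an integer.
Answer: 1

Derivation:
Path from root to E: F -> E
Depth = number of edges = 1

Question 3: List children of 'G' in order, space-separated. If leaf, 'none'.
Node G's children (from adjacency): A, C

Answer: A C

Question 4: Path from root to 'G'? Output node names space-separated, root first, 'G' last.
Answer: F G

Derivation:
Walk down from root: F -> G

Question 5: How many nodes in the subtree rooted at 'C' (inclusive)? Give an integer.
Subtree rooted at C contains: C, D
Count = 2

Answer: 2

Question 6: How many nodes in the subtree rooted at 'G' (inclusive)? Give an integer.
Subtree rooted at G contains: A, C, D, G
Count = 4

Answer: 4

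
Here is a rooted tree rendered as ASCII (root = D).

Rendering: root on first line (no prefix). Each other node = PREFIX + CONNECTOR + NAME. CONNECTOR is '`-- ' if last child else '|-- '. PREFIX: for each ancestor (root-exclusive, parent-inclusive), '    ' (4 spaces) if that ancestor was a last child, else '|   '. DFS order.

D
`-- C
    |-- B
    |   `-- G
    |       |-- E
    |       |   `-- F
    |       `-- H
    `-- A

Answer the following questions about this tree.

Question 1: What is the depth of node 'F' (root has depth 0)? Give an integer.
Answer: 5

Derivation:
Path from root to F: D -> C -> B -> G -> E -> F
Depth = number of edges = 5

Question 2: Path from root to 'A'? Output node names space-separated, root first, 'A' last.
Walk down from root: D -> C -> A

Answer: D C A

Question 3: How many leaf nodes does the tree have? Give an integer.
Leaves (nodes with no children): A, F, H

Answer: 3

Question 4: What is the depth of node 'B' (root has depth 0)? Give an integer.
Path from root to B: D -> C -> B
Depth = number of edges = 2

Answer: 2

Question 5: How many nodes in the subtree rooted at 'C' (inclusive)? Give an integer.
Answer: 7

Derivation:
Subtree rooted at C contains: A, B, C, E, F, G, H
Count = 7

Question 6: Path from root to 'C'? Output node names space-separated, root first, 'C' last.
Answer: D C

Derivation:
Walk down from root: D -> C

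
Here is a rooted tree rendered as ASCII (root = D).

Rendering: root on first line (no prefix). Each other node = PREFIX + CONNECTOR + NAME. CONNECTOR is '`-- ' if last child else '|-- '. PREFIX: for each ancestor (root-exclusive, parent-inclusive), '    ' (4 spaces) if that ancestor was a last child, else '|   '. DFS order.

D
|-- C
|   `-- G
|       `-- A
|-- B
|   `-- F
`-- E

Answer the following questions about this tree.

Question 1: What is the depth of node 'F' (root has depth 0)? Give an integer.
Path from root to F: D -> B -> F
Depth = number of edges = 2

Answer: 2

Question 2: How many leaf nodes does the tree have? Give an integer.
Answer: 3

Derivation:
Leaves (nodes with no children): A, E, F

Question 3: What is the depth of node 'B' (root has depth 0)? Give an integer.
Path from root to B: D -> B
Depth = number of edges = 1

Answer: 1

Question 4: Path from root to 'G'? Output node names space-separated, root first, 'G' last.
Answer: D C G

Derivation:
Walk down from root: D -> C -> G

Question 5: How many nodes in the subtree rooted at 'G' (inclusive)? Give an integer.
Subtree rooted at G contains: A, G
Count = 2

Answer: 2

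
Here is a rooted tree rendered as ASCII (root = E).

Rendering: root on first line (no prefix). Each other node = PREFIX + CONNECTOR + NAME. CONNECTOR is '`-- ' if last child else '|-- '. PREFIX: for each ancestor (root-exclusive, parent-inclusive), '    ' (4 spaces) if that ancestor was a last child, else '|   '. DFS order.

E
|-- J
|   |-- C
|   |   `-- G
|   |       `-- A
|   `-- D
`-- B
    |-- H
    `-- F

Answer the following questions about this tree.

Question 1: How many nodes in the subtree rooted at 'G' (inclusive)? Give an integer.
Answer: 2

Derivation:
Subtree rooted at G contains: A, G
Count = 2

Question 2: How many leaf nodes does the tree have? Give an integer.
Leaves (nodes with no children): A, D, F, H

Answer: 4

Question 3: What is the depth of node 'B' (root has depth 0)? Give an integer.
Answer: 1

Derivation:
Path from root to B: E -> B
Depth = number of edges = 1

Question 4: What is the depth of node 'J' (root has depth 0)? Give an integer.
Path from root to J: E -> J
Depth = number of edges = 1

Answer: 1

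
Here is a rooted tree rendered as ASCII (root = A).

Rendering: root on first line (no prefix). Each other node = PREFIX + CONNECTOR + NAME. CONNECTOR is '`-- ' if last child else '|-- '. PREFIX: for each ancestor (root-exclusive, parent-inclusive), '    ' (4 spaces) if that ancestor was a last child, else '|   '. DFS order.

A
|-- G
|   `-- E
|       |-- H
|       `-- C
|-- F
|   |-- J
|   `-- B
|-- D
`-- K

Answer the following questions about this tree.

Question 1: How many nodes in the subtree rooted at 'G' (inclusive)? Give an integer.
Answer: 4

Derivation:
Subtree rooted at G contains: C, E, G, H
Count = 4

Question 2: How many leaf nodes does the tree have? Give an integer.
Leaves (nodes with no children): B, C, D, H, J, K

Answer: 6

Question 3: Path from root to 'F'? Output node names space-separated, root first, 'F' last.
Walk down from root: A -> F

Answer: A F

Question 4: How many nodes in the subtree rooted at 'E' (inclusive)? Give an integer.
Answer: 3

Derivation:
Subtree rooted at E contains: C, E, H
Count = 3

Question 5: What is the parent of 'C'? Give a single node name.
Scan adjacency: C appears as child of E

Answer: E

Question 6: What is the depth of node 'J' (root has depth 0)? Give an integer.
Path from root to J: A -> F -> J
Depth = number of edges = 2

Answer: 2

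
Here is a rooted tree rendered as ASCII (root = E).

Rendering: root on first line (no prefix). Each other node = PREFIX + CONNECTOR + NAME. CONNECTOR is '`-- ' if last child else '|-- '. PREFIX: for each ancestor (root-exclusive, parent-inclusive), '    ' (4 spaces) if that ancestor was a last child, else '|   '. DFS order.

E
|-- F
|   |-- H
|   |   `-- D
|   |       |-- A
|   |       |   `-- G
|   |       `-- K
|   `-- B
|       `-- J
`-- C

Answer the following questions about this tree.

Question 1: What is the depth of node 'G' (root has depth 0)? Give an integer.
Path from root to G: E -> F -> H -> D -> A -> G
Depth = number of edges = 5

Answer: 5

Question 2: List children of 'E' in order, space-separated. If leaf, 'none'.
Answer: F C

Derivation:
Node E's children (from adjacency): F, C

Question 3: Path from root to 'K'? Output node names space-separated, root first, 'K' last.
Walk down from root: E -> F -> H -> D -> K

Answer: E F H D K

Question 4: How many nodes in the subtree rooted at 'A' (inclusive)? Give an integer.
Subtree rooted at A contains: A, G
Count = 2

Answer: 2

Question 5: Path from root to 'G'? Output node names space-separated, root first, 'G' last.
Answer: E F H D A G

Derivation:
Walk down from root: E -> F -> H -> D -> A -> G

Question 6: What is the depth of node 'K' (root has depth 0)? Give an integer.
Answer: 4

Derivation:
Path from root to K: E -> F -> H -> D -> K
Depth = number of edges = 4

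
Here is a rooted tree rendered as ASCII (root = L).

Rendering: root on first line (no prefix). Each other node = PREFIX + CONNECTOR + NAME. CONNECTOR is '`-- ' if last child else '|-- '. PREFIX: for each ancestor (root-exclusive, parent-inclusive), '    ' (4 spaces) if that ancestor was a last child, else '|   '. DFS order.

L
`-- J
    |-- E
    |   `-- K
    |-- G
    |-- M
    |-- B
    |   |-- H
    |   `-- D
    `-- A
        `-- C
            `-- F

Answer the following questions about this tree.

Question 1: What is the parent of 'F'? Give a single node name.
Scan adjacency: F appears as child of C

Answer: C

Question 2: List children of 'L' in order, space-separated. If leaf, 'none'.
Answer: J

Derivation:
Node L's children (from adjacency): J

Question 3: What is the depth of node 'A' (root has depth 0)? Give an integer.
Answer: 2

Derivation:
Path from root to A: L -> J -> A
Depth = number of edges = 2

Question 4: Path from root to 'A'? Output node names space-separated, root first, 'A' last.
Walk down from root: L -> J -> A

Answer: L J A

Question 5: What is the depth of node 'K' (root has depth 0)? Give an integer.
Answer: 3

Derivation:
Path from root to K: L -> J -> E -> K
Depth = number of edges = 3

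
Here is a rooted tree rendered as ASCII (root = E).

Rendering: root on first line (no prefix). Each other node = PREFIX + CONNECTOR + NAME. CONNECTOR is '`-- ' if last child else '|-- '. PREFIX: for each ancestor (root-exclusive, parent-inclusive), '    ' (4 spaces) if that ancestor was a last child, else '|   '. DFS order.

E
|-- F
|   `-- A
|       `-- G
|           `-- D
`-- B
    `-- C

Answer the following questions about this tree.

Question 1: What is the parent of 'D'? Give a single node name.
Answer: G

Derivation:
Scan adjacency: D appears as child of G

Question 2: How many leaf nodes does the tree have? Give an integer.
Leaves (nodes with no children): C, D

Answer: 2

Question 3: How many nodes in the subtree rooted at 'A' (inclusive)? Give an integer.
Answer: 3

Derivation:
Subtree rooted at A contains: A, D, G
Count = 3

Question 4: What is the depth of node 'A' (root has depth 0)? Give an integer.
Answer: 2

Derivation:
Path from root to A: E -> F -> A
Depth = number of edges = 2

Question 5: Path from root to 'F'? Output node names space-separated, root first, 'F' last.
Answer: E F

Derivation:
Walk down from root: E -> F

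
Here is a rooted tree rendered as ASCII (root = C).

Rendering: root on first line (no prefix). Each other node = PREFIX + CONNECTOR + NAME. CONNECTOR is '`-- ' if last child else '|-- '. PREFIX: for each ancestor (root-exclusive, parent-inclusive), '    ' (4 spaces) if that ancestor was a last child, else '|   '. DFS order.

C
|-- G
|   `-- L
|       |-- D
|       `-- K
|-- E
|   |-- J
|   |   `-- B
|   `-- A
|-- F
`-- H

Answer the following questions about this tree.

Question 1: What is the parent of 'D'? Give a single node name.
Scan adjacency: D appears as child of L

Answer: L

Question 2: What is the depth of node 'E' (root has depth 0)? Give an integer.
Path from root to E: C -> E
Depth = number of edges = 1

Answer: 1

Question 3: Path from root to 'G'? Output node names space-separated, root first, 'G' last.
Answer: C G

Derivation:
Walk down from root: C -> G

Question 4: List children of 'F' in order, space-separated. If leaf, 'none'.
Node F's children (from adjacency): (leaf)

Answer: none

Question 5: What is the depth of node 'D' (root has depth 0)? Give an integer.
Path from root to D: C -> G -> L -> D
Depth = number of edges = 3

Answer: 3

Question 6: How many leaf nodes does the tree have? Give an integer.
Leaves (nodes with no children): A, B, D, F, H, K

Answer: 6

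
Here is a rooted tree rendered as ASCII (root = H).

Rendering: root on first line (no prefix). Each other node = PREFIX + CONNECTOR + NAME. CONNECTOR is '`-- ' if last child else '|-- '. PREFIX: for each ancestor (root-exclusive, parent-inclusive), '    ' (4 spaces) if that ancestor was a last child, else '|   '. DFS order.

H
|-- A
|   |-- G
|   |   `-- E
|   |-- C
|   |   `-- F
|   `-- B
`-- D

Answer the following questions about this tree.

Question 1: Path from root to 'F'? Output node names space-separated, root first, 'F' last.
Answer: H A C F

Derivation:
Walk down from root: H -> A -> C -> F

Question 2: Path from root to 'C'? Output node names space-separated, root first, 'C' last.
Walk down from root: H -> A -> C

Answer: H A C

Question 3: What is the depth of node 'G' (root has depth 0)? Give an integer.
Answer: 2

Derivation:
Path from root to G: H -> A -> G
Depth = number of edges = 2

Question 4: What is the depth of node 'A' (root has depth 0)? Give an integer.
Answer: 1

Derivation:
Path from root to A: H -> A
Depth = number of edges = 1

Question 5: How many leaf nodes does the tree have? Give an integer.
Leaves (nodes with no children): B, D, E, F

Answer: 4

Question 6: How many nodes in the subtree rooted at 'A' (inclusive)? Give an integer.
Subtree rooted at A contains: A, B, C, E, F, G
Count = 6

Answer: 6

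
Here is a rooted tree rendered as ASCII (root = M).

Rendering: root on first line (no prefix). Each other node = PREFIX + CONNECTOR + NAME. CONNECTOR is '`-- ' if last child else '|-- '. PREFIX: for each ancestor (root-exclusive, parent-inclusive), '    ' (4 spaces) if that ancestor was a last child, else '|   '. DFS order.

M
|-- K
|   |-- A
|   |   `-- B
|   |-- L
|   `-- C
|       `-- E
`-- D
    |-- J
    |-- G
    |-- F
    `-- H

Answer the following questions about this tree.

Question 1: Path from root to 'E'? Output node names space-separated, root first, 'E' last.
Walk down from root: M -> K -> C -> E

Answer: M K C E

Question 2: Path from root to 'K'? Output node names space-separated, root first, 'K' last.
Walk down from root: M -> K

Answer: M K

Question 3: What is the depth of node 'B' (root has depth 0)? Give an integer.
Path from root to B: M -> K -> A -> B
Depth = number of edges = 3

Answer: 3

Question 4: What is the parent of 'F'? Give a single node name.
Answer: D

Derivation:
Scan adjacency: F appears as child of D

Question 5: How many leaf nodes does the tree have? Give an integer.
Answer: 7

Derivation:
Leaves (nodes with no children): B, E, F, G, H, J, L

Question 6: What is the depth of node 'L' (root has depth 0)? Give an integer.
Answer: 2

Derivation:
Path from root to L: M -> K -> L
Depth = number of edges = 2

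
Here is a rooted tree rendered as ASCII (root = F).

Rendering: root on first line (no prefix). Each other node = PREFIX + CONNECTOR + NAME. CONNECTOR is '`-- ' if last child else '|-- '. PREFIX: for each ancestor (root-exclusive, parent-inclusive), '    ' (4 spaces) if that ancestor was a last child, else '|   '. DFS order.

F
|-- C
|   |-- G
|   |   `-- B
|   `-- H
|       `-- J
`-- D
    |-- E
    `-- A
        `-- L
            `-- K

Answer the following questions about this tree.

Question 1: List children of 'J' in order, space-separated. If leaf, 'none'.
Answer: none

Derivation:
Node J's children (from adjacency): (leaf)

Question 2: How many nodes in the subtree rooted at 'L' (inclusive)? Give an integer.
Subtree rooted at L contains: K, L
Count = 2

Answer: 2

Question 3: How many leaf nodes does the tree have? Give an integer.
Answer: 4

Derivation:
Leaves (nodes with no children): B, E, J, K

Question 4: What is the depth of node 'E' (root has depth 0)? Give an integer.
Path from root to E: F -> D -> E
Depth = number of edges = 2

Answer: 2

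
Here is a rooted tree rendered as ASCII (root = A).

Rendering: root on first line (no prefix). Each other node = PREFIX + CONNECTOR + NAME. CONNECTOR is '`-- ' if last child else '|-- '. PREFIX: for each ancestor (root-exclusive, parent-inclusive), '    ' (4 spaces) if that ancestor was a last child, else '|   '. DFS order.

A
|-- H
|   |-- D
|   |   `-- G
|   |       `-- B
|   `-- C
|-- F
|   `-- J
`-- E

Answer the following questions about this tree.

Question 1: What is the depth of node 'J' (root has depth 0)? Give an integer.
Path from root to J: A -> F -> J
Depth = number of edges = 2

Answer: 2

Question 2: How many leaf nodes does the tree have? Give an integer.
Leaves (nodes with no children): B, C, E, J

Answer: 4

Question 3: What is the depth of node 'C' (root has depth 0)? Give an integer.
Path from root to C: A -> H -> C
Depth = number of edges = 2

Answer: 2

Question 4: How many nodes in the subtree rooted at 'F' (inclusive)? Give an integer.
Answer: 2

Derivation:
Subtree rooted at F contains: F, J
Count = 2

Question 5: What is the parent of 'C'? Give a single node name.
Answer: H

Derivation:
Scan adjacency: C appears as child of H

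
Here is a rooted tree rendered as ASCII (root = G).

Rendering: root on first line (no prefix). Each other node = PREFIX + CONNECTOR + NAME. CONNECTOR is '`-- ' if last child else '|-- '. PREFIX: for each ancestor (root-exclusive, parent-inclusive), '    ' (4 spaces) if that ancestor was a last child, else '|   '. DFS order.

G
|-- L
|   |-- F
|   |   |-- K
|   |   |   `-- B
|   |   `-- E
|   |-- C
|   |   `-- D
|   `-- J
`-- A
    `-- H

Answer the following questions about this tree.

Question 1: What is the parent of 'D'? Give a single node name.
Scan adjacency: D appears as child of C

Answer: C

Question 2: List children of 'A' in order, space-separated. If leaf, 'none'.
Answer: H

Derivation:
Node A's children (from adjacency): H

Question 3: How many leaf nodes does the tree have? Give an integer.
Leaves (nodes with no children): B, D, E, H, J

Answer: 5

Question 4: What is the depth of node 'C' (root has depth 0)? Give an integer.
Answer: 2

Derivation:
Path from root to C: G -> L -> C
Depth = number of edges = 2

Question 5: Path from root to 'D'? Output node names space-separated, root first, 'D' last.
Walk down from root: G -> L -> C -> D

Answer: G L C D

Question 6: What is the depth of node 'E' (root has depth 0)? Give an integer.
Answer: 3

Derivation:
Path from root to E: G -> L -> F -> E
Depth = number of edges = 3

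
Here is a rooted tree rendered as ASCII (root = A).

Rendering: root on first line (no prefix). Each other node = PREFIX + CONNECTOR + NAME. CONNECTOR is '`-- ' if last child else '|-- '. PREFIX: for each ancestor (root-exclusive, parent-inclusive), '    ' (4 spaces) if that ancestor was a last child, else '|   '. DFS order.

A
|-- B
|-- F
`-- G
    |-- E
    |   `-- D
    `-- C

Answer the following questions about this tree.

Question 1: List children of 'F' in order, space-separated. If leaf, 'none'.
Answer: none

Derivation:
Node F's children (from adjacency): (leaf)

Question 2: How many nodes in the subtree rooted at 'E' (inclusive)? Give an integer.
Answer: 2

Derivation:
Subtree rooted at E contains: D, E
Count = 2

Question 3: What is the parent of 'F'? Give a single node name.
Scan adjacency: F appears as child of A

Answer: A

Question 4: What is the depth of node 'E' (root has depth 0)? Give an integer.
Path from root to E: A -> G -> E
Depth = number of edges = 2

Answer: 2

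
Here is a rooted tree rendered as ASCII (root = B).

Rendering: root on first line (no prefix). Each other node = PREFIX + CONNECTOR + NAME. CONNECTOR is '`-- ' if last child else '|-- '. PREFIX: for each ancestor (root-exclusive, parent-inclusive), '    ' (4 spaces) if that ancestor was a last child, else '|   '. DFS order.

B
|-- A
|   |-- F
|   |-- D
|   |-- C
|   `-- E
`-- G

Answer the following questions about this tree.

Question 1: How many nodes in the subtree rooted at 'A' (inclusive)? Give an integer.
Answer: 5

Derivation:
Subtree rooted at A contains: A, C, D, E, F
Count = 5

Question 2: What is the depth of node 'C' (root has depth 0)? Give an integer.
Path from root to C: B -> A -> C
Depth = number of edges = 2

Answer: 2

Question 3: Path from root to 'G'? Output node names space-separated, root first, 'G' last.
Walk down from root: B -> G

Answer: B G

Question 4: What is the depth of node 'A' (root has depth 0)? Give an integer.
Answer: 1

Derivation:
Path from root to A: B -> A
Depth = number of edges = 1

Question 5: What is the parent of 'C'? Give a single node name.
Scan adjacency: C appears as child of A

Answer: A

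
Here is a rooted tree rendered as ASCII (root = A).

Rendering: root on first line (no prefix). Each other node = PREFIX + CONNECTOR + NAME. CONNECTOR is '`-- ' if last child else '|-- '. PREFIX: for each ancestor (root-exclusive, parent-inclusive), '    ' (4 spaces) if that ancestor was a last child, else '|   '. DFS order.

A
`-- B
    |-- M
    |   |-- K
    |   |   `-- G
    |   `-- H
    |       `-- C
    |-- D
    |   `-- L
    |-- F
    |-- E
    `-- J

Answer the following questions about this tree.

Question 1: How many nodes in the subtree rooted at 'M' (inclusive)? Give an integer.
Subtree rooted at M contains: C, G, H, K, M
Count = 5

Answer: 5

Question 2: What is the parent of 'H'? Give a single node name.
Answer: M

Derivation:
Scan adjacency: H appears as child of M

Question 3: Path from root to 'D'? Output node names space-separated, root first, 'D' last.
Answer: A B D

Derivation:
Walk down from root: A -> B -> D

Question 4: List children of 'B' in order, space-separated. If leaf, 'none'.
Node B's children (from adjacency): M, D, F, E, J

Answer: M D F E J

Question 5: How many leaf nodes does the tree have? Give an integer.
Leaves (nodes with no children): C, E, F, G, J, L

Answer: 6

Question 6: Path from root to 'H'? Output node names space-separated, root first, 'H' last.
Answer: A B M H

Derivation:
Walk down from root: A -> B -> M -> H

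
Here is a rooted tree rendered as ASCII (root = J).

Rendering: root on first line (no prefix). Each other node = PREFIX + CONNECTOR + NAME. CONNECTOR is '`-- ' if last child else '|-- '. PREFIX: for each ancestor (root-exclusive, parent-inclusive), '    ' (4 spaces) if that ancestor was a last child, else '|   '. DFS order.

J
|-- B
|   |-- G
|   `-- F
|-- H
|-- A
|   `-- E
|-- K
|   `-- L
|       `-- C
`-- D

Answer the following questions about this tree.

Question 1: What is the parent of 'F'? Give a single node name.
Answer: B

Derivation:
Scan adjacency: F appears as child of B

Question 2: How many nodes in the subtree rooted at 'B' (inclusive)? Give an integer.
Answer: 3

Derivation:
Subtree rooted at B contains: B, F, G
Count = 3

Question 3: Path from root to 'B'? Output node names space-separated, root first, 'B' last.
Walk down from root: J -> B

Answer: J B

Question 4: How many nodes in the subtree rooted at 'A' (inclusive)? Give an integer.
Subtree rooted at A contains: A, E
Count = 2

Answer: 2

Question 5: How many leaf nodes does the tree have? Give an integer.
Leaves (nodes with no children): C, D, E, F, G, H

Answer: 6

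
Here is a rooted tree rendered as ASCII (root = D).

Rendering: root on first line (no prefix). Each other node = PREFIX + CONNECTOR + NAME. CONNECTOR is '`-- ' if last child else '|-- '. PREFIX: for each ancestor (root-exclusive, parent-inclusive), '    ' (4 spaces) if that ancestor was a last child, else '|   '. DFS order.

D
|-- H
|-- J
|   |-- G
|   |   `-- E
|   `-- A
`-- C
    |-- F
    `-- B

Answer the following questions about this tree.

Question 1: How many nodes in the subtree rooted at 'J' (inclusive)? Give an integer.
Answer: 4

Derivation:
Subtree rooted at J contains: A, E, G, J
Count = 4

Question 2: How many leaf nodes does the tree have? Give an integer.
Leaves (nodes with no children): A, B, E, F, H

Answer: 5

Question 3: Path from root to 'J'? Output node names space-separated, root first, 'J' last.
Answer: D J

Derivation:
Walk down from root: D -> J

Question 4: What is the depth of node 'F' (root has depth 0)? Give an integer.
Answer: 2

Derivation:
Path from root to F: D -> C -> F
Depth = number of edges = 2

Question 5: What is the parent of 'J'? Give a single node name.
Answer: D

Derivation:
Scan adjacency: J appears as child of D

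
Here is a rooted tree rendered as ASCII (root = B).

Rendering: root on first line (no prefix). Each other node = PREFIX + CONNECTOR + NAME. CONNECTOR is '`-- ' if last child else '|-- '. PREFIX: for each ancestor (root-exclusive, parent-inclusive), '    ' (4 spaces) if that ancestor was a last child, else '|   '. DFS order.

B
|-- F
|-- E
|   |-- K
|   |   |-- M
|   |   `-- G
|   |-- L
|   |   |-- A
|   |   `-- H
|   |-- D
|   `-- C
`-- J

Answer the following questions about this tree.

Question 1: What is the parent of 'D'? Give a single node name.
Answer: E

Derivation:
Scan adjacency: D appears as child of E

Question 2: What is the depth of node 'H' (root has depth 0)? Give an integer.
Answer: 3

Derivation:
Path from root to H: B -> E -> L -> H
Depth = number of edges = 3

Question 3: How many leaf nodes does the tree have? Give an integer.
Answer: 8

Derivation:
Leaves (nodes with no children): A, C, D, F, G, H, J, M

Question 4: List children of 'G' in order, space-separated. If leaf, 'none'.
Answer: none

Derivation:
Node G's children (from adjacency): (leaf)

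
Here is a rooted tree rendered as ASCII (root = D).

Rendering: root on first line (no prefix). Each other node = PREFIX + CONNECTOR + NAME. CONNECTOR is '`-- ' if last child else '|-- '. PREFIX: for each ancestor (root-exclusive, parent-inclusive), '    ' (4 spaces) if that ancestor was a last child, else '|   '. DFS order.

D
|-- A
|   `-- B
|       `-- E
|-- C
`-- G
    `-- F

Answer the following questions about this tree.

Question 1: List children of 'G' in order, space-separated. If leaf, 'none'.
Node G's children (from adjacency): F

Answer: F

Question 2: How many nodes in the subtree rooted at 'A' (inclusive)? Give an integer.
Answer: 3

Derivation:
Subtree rooted at A contains: A, B, E
Count = 3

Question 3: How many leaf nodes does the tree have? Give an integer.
Answer: 3

Derivation:
Leaves (nodes with no children): C, E, F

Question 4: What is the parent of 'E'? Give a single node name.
Answer: B

Derivation:
Scan adjacency: E appears as child of B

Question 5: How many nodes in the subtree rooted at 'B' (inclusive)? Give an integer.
Answer: 2

Derivation:
Subtree rooted at B contains: B, E
Count = 2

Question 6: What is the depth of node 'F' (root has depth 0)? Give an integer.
Path from root to F: D -> G -> F
Depth = number of edges = 2

Answer: 2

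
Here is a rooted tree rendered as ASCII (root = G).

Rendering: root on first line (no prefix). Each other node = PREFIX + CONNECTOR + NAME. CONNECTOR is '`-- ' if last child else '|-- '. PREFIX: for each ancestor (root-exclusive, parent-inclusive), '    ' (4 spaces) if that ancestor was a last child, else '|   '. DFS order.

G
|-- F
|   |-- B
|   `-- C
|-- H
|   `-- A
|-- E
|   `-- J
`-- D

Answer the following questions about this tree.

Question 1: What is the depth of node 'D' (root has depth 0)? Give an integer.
Path from root to D: G -> D
Depth = number of edges = 1

Answer: 1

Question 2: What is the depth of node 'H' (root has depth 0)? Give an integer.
Path from root to H: G -> H
Depth = number of edges = 1

Answer: 1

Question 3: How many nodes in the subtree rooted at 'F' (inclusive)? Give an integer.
Answer: 3

Derivation:
Subtree rooted at F contains: B, C, F
Count = 3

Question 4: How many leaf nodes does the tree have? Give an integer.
Answer: 5

Derivation:
Leaves (nodes with no children): A, B, C, D, J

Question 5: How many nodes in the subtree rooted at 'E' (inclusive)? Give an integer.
Subtree rooted at E contains: E, J
Count = 2

Answer: 2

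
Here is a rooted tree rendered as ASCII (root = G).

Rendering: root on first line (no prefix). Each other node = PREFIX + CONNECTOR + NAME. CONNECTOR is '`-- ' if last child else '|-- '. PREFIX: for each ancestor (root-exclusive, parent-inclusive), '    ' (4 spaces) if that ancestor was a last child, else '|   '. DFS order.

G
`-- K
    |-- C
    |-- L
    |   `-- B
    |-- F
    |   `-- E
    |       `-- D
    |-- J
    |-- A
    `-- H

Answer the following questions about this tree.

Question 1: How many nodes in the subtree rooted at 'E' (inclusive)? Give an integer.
Subtree rooted at E contains: D, E
Count = 2

Answer: 2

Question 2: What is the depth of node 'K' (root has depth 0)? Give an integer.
Answer: 1

Derivation:
Path from root to K: G -> K
Depth = number of edges = 1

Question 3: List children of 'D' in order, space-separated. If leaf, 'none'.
Node D's children (from adjacency): (leaf)

Answer: none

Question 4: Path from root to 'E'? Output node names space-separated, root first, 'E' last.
Walk down from root: G -> K -> F -> E

Answer: G K F E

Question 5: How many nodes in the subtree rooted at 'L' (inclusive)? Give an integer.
Subtree rooted at L contains: B, L
Count = 2

Answer: 2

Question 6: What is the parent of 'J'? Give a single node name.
Answer: K

Derivation:
Scan adjacency: J appears as child of K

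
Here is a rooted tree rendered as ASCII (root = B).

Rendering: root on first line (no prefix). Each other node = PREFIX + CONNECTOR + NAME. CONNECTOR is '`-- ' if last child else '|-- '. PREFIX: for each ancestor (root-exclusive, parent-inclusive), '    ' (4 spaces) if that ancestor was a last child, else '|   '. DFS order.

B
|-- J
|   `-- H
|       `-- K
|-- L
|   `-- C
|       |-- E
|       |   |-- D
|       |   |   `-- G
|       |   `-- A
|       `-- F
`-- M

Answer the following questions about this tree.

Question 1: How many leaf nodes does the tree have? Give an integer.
Answer: 5

Derivation:
Leaves (nodes with no children): A, F, G, K, M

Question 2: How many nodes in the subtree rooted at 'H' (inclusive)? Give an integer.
Answer: 2

Derivation:
Subtree rooted at H contains: H, K
Count = 2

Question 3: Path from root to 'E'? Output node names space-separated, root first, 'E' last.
Answer: B L C E

Derivation:
Walk down from root: B -> L -> C -> E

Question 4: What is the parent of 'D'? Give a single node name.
Scan adjacency: D appears as child of E

Answer: E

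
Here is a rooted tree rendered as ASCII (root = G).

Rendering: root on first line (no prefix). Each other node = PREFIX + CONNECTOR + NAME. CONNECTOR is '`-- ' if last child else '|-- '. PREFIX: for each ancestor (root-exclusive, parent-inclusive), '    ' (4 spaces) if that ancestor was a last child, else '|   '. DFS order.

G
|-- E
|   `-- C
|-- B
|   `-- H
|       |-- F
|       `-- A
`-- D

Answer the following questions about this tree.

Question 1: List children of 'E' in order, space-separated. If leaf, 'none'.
Node E's children (from adjacency): C

Answer: C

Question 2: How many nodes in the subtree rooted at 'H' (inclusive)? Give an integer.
Answer: 3

Derivation:
Subtree rooted at H contains: A, F, H
Count = 3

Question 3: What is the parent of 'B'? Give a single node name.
Scan adjacency: B appears as child of G

Answer: G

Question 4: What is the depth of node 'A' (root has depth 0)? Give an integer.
Path from root to A: G -> B -> H -> A
Depth = number of edges = 3

Answer: 3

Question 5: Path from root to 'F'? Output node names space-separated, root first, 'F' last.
Answer: G B H F

Derivation:
Walk down from root: G -> B -> H -> F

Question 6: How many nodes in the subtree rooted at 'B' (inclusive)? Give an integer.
Answer: 4

Derivation:
Subtree rooted at B contains: A, B, F, H
Count = 4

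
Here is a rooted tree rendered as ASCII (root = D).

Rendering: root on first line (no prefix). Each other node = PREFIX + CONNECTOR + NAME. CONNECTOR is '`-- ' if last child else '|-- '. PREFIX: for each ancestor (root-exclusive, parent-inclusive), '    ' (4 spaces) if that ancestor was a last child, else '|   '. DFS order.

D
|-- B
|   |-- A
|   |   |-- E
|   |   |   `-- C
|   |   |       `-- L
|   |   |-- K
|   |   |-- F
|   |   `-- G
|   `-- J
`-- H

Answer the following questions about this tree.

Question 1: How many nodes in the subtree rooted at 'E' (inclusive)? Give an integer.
Answer: 3

Derivation:
Subtree rooted at E contains: C, E, L
Count = 3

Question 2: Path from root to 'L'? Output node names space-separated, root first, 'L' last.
Answer: D B A E C L

Derivation:
Walk down from root: D -> B -> A -> E -> C -> L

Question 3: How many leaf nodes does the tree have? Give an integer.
Answer: 6

Derivation:
Leaves (nodes with no children): F, G, H, J, K, L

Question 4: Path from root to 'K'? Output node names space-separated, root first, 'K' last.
Answer: D B A K

Derivation:
Walk down from root: D -> B -> A -> K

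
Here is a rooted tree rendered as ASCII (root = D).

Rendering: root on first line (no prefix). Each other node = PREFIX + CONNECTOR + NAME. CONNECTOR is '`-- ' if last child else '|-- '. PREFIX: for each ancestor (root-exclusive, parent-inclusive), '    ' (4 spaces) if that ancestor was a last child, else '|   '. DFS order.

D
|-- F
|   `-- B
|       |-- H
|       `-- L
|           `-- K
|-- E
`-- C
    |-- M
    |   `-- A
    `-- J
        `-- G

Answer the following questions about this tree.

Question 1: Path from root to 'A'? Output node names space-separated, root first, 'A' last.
Answer: D C M A

Derivation:
Walk down from root: D -> C -> M -> A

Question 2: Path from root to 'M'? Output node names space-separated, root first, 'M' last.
Answer: D C M

Derivation:
Walk down from root: D -> C -> M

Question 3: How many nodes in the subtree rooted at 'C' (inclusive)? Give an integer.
Subtree rooted at C contains: A, C, G, J, M
Count = 5

Answer: 5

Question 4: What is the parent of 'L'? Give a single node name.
Scan adjacency: L appears as child of B

Answer: B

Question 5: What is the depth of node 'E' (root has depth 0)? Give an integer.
Path from root to E: D -> E
Depth = number of edges = 1

Answer: 1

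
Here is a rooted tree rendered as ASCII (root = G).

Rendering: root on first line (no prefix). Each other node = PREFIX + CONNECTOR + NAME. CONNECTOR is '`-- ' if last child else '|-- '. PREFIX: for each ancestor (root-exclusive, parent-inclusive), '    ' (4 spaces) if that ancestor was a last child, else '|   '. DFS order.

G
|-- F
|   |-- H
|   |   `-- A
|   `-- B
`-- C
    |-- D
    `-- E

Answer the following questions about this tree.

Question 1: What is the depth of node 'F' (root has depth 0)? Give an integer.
Answer: 1

Derivation:
Path from root to F: G -> F
Depth = number of edges = 1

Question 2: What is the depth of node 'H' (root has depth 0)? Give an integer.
Answer: 2

Derivation:
Path from root to H: G -> F -> H
Depth = number of edges = 2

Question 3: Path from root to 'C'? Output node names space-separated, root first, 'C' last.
Walk down from root: G -> C

Answer: G C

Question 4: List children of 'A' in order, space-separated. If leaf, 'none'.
Answer: none

Derivation:
Node A's children (from adjacency): (leaf)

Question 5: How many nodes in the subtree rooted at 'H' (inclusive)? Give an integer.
Subtree rooted at H contains: A, H
Count = 2

Answer: 2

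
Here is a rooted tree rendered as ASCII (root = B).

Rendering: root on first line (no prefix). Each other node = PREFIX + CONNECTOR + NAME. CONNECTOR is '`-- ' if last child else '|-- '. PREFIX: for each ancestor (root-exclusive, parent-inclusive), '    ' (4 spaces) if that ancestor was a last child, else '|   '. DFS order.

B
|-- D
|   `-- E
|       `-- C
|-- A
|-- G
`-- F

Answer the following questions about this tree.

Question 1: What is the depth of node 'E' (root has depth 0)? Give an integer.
Answer: 2

Derivation:
Path from root to E: B -> D -> E
Depth = number of edges = 2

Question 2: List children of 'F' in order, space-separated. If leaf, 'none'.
Node F's children (from adjacency): (leaf)

Answer: none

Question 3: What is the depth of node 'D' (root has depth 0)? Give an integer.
Path from root to D: B -> D
Depth = number of edges = 1

Answer: 1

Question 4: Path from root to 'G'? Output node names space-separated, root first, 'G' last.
Answer: B G

Derivation:
Walk down from root: B -> G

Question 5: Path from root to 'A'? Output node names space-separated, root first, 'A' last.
Walk down from root: B -> A

Answer: B A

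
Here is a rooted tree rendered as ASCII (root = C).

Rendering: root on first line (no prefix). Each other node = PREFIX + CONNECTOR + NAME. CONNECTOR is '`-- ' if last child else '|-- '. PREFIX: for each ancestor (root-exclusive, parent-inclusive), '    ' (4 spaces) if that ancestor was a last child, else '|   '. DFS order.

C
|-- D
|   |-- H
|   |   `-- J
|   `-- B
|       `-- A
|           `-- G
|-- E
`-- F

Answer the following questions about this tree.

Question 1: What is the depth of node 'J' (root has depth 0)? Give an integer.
Path from root to J: C -> D -> H -> J
Depth = number of edges = 3

Answer: 3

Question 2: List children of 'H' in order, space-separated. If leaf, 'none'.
Answer: J

Derivation:
Node H's children (from adjacency): J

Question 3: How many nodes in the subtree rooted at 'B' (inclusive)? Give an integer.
Answer: 3

Derivation:
Subtree rooted at B contains: A, B, G
Count = 3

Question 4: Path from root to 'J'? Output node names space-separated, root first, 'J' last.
Walk down from root: C -> D -> H -> J

Answer: C D H J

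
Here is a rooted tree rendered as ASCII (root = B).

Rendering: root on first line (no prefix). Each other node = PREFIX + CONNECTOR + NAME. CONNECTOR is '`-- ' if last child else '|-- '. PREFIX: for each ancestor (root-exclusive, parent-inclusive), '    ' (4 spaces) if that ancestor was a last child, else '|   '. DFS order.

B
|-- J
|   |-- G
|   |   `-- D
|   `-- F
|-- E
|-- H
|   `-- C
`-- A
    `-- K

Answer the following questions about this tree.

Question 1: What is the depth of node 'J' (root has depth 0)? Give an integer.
Path from root to J: B -> J
Depth = number of edges = 1

Answer: 1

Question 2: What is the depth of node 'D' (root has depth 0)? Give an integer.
Path from root to D: B -> J -> G -> D
Depth = number of edges = 3

Answer: 3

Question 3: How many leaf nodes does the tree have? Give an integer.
Leaves (nodes with no children): C, D, E, F, K

Answer: 5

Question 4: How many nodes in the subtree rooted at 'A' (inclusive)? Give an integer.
Answer: 2

Derivation:
Subtree rooted at A contains: A, K
Count = 2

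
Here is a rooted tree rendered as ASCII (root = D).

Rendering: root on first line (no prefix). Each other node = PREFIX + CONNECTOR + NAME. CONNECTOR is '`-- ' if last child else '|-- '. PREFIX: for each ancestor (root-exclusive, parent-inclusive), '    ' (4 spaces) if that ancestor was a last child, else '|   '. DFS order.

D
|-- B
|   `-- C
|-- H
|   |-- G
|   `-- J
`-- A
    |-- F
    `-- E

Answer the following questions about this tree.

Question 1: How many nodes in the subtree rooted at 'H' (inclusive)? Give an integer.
Subtree rooted at H contains: G, H, J
Count = 3

Answer: 3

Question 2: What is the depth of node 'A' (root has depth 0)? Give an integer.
Path from root to A: D -> A
Depth = number of edges = 1

Answer: 1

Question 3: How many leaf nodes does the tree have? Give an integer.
Answer: 5

Derivation:
Leaves (nodes with no children): C, E, F, G, J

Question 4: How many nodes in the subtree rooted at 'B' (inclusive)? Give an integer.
Subtree rooted at B contains: B, C
Count = 2

Answer: 2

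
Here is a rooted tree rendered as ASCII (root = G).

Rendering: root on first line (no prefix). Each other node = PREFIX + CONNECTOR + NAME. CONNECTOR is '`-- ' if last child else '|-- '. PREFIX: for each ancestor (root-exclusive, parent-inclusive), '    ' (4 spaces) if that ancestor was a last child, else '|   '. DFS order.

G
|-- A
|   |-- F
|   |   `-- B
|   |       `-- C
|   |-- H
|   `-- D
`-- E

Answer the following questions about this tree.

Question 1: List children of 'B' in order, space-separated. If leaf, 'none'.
Node B's children (from adjacency): C

Answer: C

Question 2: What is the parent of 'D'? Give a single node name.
Scan adjacency: D appears as child of A

Answer: A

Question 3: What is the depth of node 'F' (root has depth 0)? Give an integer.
Answer: 2

Derivation:
Path from root to F: G -> A -> F
Depth = number of edges = 2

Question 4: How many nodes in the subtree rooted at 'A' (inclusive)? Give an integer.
Subtree rooted at A contains: A, B, C, D, F, H
Count = 6

Answer: 6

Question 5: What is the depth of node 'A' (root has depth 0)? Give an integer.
Path from root to A: G -> A
Depth = number of edges = 1

Answer: 1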